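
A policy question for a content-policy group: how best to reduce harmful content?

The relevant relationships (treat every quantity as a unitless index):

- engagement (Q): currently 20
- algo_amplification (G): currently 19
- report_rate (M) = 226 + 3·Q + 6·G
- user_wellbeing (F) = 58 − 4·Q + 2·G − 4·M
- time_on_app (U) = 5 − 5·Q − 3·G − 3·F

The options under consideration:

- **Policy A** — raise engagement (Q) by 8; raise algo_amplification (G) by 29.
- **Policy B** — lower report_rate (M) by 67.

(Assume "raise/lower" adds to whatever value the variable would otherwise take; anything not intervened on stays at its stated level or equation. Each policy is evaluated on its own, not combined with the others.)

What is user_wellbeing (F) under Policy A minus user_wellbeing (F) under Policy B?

Policy A (Q + 8, G + 29):
  Q = 20 + 8 = 28
  G = 19 + 29 = 48
  M = 226 + 3·28 + 6·48 = 598
  F = 58 − 4·28 + 2·48 − 4·598 = -2350
Policy B (M − 67):
  Q = 20
  G = 19
  M = 226 + 3·20 + 6·19 (−67 from intervention) = 333
  F = 58 − 4·20 + 2·19 − 4·333 = -1316
F: -2350 − (-1316) = -1034

-1034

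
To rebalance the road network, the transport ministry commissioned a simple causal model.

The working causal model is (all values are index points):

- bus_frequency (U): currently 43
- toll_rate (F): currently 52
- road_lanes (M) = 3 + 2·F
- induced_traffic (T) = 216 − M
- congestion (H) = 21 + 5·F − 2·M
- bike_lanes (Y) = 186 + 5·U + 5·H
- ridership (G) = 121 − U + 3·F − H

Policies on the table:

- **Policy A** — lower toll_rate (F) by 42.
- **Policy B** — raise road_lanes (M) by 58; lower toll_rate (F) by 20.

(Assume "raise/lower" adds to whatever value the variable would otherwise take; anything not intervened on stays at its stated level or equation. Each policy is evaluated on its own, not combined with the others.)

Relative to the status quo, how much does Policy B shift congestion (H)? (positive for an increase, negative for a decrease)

-136

Baseline:
  F = 52
  M = 3 + 2·52 = 107
  H = 21 + 5·52 − 2·107 = 67
Policy B (M + 58, F − 20):
  F = 52 − 20 = 32
  M = 3 + 2·32 (+58 from intervention) = 125
  H = 21 + 5·32 − 2·125 = -69
Change in H: -69 − 67 = -136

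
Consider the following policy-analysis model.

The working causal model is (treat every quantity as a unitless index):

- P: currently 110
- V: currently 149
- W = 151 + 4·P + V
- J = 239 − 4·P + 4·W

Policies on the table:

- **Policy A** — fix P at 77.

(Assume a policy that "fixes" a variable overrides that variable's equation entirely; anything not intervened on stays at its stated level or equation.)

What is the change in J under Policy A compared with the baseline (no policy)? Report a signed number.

Baseline:
  P = 110
  V = 149
  W = 151 + 4·110 + 149 = 740
  J = 239 − 4·110 + 4·740 = 2759
Policy A (P := 77):
  P = 77
  V = 149
  W = 151 + 4·77 + 149 = 608
  J = 239 − 4·77 + 4·608 = 2363
Change in J: 2363 − 2759 = -396

-396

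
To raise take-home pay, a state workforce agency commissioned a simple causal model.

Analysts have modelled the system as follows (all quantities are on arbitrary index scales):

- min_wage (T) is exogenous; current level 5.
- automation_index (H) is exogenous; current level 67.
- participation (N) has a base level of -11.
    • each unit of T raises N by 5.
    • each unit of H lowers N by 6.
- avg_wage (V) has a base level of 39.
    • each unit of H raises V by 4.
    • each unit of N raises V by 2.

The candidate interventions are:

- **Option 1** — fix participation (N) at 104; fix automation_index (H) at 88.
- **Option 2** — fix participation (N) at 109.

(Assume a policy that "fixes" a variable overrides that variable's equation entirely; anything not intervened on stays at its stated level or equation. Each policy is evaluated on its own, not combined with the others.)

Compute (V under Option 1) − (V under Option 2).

74

Option 1 (N := 104, H := 88):
  T = 5
  H = 88
  N = 104
  V = 39 + 4·88 + 2·104 = 599
Option 2 (N := 109):
  T = 5
  H = 67
  N = 109
  V = 39 + 4·67 + 2·109 = 525
V: 599 − 525 = 74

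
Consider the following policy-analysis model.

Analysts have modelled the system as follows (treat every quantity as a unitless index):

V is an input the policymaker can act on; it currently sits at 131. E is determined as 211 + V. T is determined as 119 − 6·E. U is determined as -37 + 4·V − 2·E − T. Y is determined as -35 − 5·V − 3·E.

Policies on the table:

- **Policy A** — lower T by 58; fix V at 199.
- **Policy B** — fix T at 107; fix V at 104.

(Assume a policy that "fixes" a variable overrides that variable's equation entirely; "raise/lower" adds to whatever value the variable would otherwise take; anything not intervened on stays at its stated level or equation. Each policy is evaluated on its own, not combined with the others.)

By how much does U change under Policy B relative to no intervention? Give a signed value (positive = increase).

Baseline:
  V = 131
  E = 211 + 131 = 342
  T = 119 − 6·342 = -1933
  U = -37 + 4·131 − 2·342 − (-1933) = 1736
Policy B (T := 107, V := 104):
  V = 104
  E = 211 + 104 = 315
  T = 107
  U = -37 + 4·104 − 2·315 − 107 = -358
Change in U: -358 − 1736 = -2094

-2094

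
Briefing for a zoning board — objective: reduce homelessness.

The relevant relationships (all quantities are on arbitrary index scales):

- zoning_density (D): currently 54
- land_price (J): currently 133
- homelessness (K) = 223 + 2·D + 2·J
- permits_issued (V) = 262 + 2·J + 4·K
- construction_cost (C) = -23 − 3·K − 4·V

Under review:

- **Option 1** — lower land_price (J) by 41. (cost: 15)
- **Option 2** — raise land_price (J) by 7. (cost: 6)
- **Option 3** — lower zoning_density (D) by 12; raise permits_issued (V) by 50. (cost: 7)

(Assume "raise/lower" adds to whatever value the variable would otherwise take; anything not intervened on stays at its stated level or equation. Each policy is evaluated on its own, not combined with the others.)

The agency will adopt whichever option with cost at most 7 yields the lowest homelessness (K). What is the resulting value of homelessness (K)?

573

Option 2 (J + 7):
  D = 54
  J = 133 + 7 = 140
  K = 223 + 2·54 + 2·140 = 611
Option 3 (D − 12, V + 50):
  D = 54 − 12 = 42
  J = 133
  K = 223 + 2·42 + 2·133 = 573
Comparing — Option 2: K=611, Option 3: K=573. Lowest is 573 (Option 3).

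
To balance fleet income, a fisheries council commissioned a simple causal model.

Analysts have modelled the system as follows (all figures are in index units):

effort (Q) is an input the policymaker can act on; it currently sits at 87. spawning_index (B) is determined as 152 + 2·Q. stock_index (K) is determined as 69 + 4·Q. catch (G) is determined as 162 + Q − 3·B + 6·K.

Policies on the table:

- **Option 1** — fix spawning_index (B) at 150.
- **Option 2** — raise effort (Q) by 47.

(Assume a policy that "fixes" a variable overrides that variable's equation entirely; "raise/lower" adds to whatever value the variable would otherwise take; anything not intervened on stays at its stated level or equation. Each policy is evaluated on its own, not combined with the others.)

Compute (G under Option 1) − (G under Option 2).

-365

Option 1 (B := 150):
  Q = 87
  B = 150
  K = 69 + 4·87 = 417
  G = 162 + 87 − 3·150 + 6·417 = 2301
Option 2 (Q + 47):
  Q = 87 + 47 = 134
  B = 152 + 2·134 = 420
  K = 69 + 4·134 = 605
  G = 162 + 134 − 3·420 + 6·605 = 2666
G: 2301 − 2666 = -365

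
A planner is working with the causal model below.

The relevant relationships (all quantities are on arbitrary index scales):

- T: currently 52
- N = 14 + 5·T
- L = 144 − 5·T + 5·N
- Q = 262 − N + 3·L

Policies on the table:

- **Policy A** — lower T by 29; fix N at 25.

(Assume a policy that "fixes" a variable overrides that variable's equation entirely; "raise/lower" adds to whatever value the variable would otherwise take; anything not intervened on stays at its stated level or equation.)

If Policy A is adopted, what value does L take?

Policy A (T − 29, N := 25):
  T = 52 − 29 = 23
  N = 25
  L = 144 − 5·23 + 5·25 = 154

154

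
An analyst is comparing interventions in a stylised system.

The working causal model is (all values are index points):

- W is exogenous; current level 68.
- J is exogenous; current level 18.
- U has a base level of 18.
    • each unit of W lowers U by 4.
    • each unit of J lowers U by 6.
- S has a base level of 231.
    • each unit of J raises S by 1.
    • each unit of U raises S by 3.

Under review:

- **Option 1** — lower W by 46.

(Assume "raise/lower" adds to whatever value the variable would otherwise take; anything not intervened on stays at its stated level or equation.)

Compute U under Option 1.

Option 1 (W − 46):
  W = 68 − 46 = 22
  J = 18
  U = 18 − 4·22 − 6·18 = -178

-178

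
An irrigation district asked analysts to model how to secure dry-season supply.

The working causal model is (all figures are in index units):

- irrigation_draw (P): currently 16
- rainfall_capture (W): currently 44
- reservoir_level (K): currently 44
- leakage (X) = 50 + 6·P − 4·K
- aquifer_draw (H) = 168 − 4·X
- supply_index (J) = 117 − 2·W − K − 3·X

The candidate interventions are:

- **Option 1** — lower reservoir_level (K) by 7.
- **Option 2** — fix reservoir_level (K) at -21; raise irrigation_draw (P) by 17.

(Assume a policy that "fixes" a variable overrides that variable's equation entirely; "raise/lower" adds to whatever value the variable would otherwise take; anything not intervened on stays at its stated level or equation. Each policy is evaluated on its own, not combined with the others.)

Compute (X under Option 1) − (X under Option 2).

-334

Option 1 (K − 7):
  P = 16
  K = 44 − 7 = 37
  X = 50 + 6·16 − 4·37 = -2
Option 2 (K := -21, P + 17):
  P = 16 + 17 = 33
  K = -21
  X = 50 + 6·33 − 4·(-21) = 332
X: -2 − 332 = -334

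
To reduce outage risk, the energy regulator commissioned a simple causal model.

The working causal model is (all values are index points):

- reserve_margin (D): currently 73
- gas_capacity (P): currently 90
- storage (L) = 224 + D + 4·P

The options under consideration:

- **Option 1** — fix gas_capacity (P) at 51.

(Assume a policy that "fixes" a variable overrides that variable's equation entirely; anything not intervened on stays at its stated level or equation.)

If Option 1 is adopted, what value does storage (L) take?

501

Option 1 (P := 51):
  D = 73
  P = 51
  L = 224 + 73 + 4·51 = 501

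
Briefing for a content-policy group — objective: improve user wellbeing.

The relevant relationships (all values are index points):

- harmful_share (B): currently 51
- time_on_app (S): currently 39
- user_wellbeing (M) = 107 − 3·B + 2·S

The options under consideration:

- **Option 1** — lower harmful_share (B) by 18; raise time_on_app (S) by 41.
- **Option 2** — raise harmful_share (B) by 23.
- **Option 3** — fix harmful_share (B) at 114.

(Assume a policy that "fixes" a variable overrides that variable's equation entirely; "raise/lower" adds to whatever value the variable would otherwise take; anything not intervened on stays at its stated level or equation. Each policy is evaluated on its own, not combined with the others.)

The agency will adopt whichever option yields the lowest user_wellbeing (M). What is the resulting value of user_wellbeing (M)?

Option 1 (B − 18, S + 41):
  B = 51 − 18 = 33
  S = 39 + 41 = 80
  M = 107 − 3·33 + 2·80 = 168
Option 2 (B + 23):
  B = 51 + 23 = 74
  S = 39
  M = 107 − 3·74 + 2·39 = -37
Option 3 (B := 114):
  B = 114
  S = 39
  M = 107 − 3·114 + 2·39 = -157
Comparing — Option 1: M=168, Option 2: M=-37, Option 3: M=-157. Lowest is -157 (Option 3).

-157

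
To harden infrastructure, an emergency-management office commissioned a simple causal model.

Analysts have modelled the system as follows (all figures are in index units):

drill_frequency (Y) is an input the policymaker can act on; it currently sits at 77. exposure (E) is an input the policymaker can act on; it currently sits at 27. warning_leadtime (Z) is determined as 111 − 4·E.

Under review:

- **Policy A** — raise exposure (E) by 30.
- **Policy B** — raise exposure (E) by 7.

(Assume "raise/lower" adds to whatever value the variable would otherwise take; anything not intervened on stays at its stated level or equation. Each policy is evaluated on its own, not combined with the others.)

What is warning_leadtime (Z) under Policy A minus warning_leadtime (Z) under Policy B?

Policy A (E + 30):
  E = 27 + 30 = 57
  Z = 111 − 4·57 = -117
Policy B (E + 7):
  E = 27 + 7 = 34
  Z = 111 − 4·34 = -25
Z: -117 − (-25) = -92

-92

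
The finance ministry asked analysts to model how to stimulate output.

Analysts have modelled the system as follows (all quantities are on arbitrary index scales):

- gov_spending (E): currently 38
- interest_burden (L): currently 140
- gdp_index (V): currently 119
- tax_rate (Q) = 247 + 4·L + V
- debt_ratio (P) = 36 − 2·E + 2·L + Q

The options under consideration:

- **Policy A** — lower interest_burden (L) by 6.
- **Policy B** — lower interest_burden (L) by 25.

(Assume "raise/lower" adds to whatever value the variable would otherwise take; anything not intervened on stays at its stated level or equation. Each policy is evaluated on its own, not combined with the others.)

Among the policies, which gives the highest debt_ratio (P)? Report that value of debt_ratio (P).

Policy A (L − 6):
  E = 38
  L = 140 − 6 = 134
  V = 119
  Q = 247 + 4·134 + 119 = 902
  P = 36 − 2·38 + 2·134 + 902 = 1130
Policy B (L − 25):
  E = 38
  L = 140 − 25 = 115
  V = 119
  Q = 247 + 4·115 + 119 = 826
  P = 36 − 2·38 + 2·115 + 826 = 1016
Comparing — Policy A: P=1130, Policy B: P=1016. Highest is 1130 (Policy A).

1130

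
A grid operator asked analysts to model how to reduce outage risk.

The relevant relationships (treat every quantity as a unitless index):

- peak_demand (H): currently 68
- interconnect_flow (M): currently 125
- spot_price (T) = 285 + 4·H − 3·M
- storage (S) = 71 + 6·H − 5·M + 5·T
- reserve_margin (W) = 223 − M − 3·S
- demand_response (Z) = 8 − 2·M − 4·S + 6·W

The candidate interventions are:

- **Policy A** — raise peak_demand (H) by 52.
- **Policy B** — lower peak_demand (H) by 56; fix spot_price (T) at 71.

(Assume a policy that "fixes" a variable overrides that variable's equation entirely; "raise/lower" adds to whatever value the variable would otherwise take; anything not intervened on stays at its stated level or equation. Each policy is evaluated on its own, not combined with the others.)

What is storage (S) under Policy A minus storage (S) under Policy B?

2243

Policy A (H + 52):
  H = 68 + 52 = 120
  M = 125
  T = 285 + 4·120 − 3·125 = 390
  S = 71 + 6·120 − 5·125 + 5·390 = 2116
Policy B (H − 56, T := 71):
  H = 68 − 56 = 12
  M = 125
  T = 71
  S = 71 + 6·12 − 5·125 + 5·71 = -127
S: 2116 − (-127) = 2243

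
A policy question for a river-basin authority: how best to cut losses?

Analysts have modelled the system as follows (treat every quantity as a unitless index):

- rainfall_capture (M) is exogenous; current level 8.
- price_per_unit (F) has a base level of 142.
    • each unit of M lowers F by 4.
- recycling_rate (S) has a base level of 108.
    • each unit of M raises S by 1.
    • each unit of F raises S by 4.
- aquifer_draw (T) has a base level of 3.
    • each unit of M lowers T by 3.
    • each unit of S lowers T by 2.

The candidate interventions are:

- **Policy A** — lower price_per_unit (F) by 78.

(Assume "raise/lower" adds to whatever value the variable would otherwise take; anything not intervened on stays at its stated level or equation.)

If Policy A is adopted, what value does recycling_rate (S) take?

Policy A (F − 78):
  M = 8
  F = 142 − 4·8 (−78 from intervention) = 32
  S = 108 + 8 + 4·32 = 244

244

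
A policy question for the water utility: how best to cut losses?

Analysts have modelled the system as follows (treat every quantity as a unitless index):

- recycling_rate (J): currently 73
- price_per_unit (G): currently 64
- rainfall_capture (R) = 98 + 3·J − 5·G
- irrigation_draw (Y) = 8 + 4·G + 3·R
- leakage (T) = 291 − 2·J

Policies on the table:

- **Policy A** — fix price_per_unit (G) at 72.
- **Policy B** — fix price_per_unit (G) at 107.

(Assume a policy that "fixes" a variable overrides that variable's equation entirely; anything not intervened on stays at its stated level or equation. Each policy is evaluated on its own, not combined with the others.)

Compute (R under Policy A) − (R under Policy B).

175

Policy A (G := 72):
  J = 73
  G = 72
  R = 98 + 3·73 − 5·72 = -43
Policy B (G := 107):
  J = 73
  G = 107
  R = 98 + 3·73 − 5·107 = -218
R: -43 − (-218) = 175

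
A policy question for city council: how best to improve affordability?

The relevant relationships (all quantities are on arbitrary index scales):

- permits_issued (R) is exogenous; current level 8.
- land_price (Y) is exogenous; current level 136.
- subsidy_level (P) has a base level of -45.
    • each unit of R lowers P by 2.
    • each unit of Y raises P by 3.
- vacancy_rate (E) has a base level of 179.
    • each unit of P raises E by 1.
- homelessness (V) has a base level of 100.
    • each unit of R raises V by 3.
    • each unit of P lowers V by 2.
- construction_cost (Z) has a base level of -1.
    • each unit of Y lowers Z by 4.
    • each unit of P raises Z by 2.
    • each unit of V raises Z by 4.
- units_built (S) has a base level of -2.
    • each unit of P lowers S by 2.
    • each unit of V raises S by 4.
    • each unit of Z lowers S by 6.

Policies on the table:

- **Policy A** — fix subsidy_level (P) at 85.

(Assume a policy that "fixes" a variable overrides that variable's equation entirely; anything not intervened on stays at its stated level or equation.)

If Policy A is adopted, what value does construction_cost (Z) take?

-559

Policy A (P := 85):
  R = 8
  Y = 136
  P = 85
  V = 100 + 3·8 − 2·85 = -46
  Z = -1 − 4·136 + 2·85 + 4·(-46) = -559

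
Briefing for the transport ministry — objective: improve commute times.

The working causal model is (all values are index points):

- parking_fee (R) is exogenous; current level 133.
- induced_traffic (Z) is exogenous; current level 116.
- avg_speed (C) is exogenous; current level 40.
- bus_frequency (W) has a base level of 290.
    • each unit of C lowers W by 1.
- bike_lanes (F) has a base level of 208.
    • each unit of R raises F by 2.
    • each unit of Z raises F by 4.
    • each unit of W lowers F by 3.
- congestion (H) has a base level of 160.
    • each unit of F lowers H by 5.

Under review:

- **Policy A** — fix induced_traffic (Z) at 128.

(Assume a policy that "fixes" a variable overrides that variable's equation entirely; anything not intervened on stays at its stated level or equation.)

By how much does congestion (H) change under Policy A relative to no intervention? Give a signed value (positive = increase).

Baseline:
  R = 133
  Z = 116
  C = 40
  W = 290 − 40 = 250
  F = 208 + 2·133 + 4·116 − 3·250 = 188
  H = 160 − 5·188 = -780
Policy A (Z := 128):
  R = 133
  Z = 128
  C = 40
  W = 290 − 40 = 250
  F = 208 + 2·133 + 4·128 − 3·250 = 236
  H = 160 − 5·236 = -1020
Change in H: -1020 − (-780) = -240

-240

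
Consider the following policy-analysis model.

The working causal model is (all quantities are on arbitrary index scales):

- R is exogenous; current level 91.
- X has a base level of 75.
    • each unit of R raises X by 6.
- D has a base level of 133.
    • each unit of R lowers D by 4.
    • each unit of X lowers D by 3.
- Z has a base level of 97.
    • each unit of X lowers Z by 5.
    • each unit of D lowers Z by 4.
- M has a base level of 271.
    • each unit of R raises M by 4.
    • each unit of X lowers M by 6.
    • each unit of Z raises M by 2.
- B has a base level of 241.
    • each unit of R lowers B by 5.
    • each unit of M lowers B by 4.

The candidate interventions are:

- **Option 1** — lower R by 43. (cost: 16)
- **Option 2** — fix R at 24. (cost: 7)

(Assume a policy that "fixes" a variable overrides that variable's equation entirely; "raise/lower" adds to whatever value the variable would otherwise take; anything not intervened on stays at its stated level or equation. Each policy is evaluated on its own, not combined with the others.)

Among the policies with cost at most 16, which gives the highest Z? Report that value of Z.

2874

Option 1 (R − 43):
  R = 91 − 43 = 48
  X = 75 + 6·48 = 363
  D = 133 − 4·48 − 3·363 = -1148
  Z = 97 − 5·363 − 4·(-1148) = 2874
Option 2 (R := 24):
  R = 24
  X = 75 + 6·24 = 219
  D = 133 − 4·24 − 3·219 = -620
  Z = 97 − 5·219 − 4·(-620) = 1482
Comparing — Option 1: Z=2874, Option 2: Z=1482. Highest is 2874 (Option 1).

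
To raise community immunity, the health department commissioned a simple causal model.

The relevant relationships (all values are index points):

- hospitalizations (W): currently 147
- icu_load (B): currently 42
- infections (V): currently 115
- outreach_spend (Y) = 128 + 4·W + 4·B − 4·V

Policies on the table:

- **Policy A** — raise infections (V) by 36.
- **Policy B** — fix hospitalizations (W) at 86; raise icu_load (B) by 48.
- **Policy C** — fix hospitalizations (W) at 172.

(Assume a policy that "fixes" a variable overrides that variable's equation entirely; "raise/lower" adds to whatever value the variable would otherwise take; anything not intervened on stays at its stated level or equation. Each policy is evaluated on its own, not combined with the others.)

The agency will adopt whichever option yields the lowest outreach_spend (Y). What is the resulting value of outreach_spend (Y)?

280

Policy A (V + 36):
  W = 147
  B = 42
  V = 115 + 36 = 151
  Y = 128 + 4·147 + 4·42 − 4·151 = 280
Policy B (W := 86, B + 48):
  W = 86
  B = 42 + 48 = 90
  V = 115
  Y = 128 + 4·86 + 4·90 − 4·115 = 372
Policy C (W := 172):
  W = 172
  B = 42
  V = 115
  Y = 128 + 4·172 + 4·42 − 4·115 = 524
Comparing — Policy A: Y=280, Policy B: Y=372, Policy C: Y=524. Lowest is 280 (Policy A).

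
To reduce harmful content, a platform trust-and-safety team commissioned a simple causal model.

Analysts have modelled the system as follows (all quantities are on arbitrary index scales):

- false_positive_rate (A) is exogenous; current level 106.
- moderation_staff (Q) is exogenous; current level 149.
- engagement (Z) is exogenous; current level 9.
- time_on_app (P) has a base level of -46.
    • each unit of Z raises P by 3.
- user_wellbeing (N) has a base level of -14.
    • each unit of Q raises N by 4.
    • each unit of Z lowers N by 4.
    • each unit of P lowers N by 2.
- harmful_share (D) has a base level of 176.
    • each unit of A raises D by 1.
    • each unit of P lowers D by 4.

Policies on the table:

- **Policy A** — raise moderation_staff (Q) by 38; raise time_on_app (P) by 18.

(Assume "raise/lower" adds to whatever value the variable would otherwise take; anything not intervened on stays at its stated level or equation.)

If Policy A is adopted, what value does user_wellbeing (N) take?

Policy A (Q + 38, P + 18):
  Q = 149 + 38 = 187
  Z = 9
  P = -46 + 3·9 (+18 from intervention) = -1
  N = -14 + 4·187 − 4·9 − 2·(-1) = 700

700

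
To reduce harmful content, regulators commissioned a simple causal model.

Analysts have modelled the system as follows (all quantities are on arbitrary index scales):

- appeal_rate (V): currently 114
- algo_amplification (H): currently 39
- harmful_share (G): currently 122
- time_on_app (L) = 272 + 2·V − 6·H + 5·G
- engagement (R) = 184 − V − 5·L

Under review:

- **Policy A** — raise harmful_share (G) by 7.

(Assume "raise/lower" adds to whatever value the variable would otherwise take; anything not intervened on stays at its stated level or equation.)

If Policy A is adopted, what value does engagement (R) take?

-4485

Policy A (G + 7):
  V = 114
  H = 39
  G = 122 + 7 = 129
  L = 272 + 2·114 − 6·39 + 5·129 = 911
  R = 184 − 114 − 5·911 = -4485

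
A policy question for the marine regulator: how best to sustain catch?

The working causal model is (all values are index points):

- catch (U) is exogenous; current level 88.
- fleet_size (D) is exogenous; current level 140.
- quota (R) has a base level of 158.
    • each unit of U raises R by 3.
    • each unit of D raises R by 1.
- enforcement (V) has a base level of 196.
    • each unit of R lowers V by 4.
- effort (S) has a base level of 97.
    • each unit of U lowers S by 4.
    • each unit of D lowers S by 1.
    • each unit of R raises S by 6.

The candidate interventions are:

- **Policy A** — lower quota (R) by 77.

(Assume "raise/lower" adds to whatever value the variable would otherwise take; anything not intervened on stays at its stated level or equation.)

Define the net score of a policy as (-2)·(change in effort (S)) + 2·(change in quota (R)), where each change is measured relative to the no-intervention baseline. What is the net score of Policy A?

770

Baseline:
  U = 88
  D = 140
  R = 158 + 3·88 + 140 = 562
  S = 97 − 4·88 − 140 + 6·562 = 2977
Policy A (R − 77):
  U = 88
  D = 140
  R = 158 + 3·88 + 140 (−77 from intervention) = 485
  S = 97 − 4·88 − 140 + 6·485 = 2515
ΔS = 2515 − 2977 = -462; ΔR = 485 − 562 = -77
Score = (-2)·(-462) + 2·(-77) = 770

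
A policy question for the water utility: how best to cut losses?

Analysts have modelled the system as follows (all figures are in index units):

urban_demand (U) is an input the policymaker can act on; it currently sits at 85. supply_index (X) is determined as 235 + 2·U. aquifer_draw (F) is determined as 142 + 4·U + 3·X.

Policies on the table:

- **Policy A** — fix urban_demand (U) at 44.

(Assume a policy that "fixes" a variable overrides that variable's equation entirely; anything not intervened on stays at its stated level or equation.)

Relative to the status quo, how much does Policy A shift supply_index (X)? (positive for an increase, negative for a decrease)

-82

Baseline:
  U = 85
  X = 235 + 2·85 = 405
Policy A (U := 44):
  U = 44
  X = 235 + 2·44 = 323
Change in X: 323 − 405 = -82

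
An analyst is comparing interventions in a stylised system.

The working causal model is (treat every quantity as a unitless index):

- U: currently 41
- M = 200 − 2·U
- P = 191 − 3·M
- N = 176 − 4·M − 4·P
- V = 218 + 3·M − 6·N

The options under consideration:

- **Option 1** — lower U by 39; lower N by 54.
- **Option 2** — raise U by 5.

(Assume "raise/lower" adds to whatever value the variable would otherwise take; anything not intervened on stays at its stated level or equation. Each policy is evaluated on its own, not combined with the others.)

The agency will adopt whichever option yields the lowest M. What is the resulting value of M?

Option 1 (U − 39, N − 54):
  U = 41 − 39 = 2
  M = 200 − 2·2 = 196
Option 2 (U + 5):
  U = 41 + 5 = 46
  M = 200 − 2·46 = 108
Comparing — Option 1: M=196, Option 2: M=108. Lowest is 108 (Option 2).

108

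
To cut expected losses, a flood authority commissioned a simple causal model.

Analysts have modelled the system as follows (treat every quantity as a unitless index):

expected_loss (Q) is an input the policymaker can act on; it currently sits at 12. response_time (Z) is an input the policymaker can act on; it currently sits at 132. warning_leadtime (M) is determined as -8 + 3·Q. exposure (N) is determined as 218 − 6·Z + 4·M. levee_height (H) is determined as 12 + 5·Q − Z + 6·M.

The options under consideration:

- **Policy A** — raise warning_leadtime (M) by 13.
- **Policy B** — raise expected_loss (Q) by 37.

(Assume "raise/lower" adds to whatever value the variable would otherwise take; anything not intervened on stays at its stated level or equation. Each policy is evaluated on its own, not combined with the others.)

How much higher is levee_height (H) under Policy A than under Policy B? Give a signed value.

-773

Policy A (M + 13):
  Q = 12
  Z = 132
  M = -8 + 3·12 (+13 from intervention) = 41
  H = 12 + 5·12 − 132 + 6·41 = 186
Policy B (Q + 37):
  Q = 12 + 37 = 49
  Z = 132
  M = -8 + 3·49 = 139
  H = 12 + 5·49 − 132 + 6·139 = 959
H: 186 − 959 = -773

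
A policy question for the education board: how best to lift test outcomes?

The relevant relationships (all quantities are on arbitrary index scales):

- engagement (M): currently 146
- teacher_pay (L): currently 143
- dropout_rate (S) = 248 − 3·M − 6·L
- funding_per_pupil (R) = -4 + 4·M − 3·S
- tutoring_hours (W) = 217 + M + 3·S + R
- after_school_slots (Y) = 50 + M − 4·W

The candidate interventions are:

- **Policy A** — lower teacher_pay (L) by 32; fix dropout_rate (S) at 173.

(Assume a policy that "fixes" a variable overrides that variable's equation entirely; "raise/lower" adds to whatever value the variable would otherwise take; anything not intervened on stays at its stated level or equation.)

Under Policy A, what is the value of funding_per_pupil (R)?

Policy A (L − 32, S := 173):
  M = 146
  L = 143 − 32 = 111
  S = 173
  R = -4 + 4·146 − 3·173 = 61

61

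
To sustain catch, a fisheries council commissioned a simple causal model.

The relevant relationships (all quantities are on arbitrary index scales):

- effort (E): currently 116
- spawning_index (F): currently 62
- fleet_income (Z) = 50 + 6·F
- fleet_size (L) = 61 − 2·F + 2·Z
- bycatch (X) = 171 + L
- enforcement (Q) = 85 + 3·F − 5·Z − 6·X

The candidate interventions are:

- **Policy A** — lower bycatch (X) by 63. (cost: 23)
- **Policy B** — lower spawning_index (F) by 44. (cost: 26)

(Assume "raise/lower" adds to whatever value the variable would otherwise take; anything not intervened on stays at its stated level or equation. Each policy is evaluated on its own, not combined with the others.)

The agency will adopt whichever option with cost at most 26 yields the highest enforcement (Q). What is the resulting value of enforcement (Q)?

-3723

Policy A (X − 63):
  F = 62
  Z = 50 + 6·62 = 422
  L = 61 − 2·62 + 2·422 = 781
  X = 171 + 781 (−63 from intervention) = 889
  Q = 85 + 3·62 − 5·422 − 6·889 = -7173
Policy B (F − 44):
  F = 62 − 44 = 18
  Z = 50 + 6·18 = 158
  L = 61 − 2·18 + 2·158 = 341
  X = 171 + 341 = 512
  Q = 85 + 3·18 − 5·158 − 6·512 = -3723
Comparing — Policy A: Q=-7173, Policy B: Q=-3723. Highest is -3723 (Policy B).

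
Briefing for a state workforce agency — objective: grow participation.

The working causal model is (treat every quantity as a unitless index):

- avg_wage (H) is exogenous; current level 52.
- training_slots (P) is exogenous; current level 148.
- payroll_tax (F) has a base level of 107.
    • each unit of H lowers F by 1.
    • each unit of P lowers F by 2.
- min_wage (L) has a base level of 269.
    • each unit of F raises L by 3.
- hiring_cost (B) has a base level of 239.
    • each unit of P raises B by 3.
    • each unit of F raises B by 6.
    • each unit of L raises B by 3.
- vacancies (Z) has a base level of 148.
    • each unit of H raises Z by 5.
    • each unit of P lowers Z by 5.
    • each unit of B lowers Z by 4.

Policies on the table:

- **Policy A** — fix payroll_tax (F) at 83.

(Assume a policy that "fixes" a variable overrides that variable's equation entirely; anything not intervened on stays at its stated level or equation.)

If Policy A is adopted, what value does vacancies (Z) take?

-11272

Policy A (F := 83):
  H = 52
  P = 148
  F = 83
  L = 269 + 3·83 = 518
  B = 239 + 3·148 + 6·83 + 3·518 = 2735
  Z = 148 + 5·52 − 5·148 − 4·2735 = -11272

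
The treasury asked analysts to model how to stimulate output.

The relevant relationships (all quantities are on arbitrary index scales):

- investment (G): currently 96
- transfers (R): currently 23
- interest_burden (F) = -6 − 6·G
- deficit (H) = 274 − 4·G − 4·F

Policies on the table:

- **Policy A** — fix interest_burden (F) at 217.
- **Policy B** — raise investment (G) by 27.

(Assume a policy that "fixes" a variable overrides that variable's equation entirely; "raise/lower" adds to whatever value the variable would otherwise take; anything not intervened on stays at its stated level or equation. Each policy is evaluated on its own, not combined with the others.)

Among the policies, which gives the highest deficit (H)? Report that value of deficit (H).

Policy A (F := 217):
  G = 96
  F = 217
  H = 274 − 4·96 − 4·217 = -978
Policy B (G + 27):
  G = 96 + 27 = 123
  F = -6 − 6·123 = -744
  H = 274 − 4·123 − 4·(-744) = 2758
Comparing — Policy A: H=-978, Policy B: H=2758. Highest is 2758 (Policy B).

2758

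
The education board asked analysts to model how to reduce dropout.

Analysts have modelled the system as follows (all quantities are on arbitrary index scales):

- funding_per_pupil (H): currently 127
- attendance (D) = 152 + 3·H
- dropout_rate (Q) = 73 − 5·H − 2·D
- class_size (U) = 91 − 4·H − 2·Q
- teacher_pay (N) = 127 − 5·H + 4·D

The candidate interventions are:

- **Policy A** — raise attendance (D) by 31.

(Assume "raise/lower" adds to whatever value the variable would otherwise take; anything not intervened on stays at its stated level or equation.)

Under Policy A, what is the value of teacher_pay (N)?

Policy A (D + 31):
  H = 127
  D = 152 + 3·127 (+31 from intervention) = 564
  N = 127 − 5·127 + 4·564 = 1748

1748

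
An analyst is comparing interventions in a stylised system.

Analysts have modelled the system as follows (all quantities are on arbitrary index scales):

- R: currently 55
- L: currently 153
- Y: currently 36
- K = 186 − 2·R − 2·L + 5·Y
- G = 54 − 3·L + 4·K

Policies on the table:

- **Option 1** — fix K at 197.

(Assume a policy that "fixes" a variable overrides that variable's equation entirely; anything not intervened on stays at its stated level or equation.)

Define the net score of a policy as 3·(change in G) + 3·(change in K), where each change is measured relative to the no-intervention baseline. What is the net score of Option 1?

Baseline:
  R = 55
  L = 153
  Y = 36
  K = 186 − 2·55 − 2·153 + 5·36 = -50
  G = 54 − 3·153 + 4·(-50) = -605
Option 1 (K := 197):
  R = 55
  L = 153
  Y = 36
  K = 197
  G = 54 − 3·153 + 4·197 = 383
ΔG = 383 − (-605) = 988; ΔK = 197 − (-50) = 247
Score = 3·988 + 3·247 = 3705

3705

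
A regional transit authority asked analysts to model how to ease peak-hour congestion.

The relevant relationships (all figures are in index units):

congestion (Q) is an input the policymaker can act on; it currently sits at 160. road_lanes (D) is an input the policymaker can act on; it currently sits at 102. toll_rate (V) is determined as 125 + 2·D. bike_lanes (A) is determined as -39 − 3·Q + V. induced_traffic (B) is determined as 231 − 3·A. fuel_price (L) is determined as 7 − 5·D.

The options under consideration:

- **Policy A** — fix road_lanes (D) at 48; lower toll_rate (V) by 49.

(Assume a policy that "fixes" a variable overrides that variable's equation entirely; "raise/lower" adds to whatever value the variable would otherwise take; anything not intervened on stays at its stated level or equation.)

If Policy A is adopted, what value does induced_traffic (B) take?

Policy A (D := 48, V − 49):
  Q = 160
  D = 48
  V = 125 + 2·48 (−49 from intervention) = 172
  A = -39 − 3·160 + 172 = -347
  B = 231 − 3·(-347) = 1272

1272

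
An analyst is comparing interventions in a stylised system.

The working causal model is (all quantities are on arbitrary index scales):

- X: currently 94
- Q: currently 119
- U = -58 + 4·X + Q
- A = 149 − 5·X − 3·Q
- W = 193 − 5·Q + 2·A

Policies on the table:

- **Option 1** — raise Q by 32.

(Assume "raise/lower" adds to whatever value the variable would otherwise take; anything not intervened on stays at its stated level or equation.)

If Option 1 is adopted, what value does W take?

-2110

Option 1 (Q + 32):
  X = 94
  Q = 119 + 32 = 151
  A = 149 − 5·94 − 3·151 = -774
  W = 193 − 5·151 + 2·(-774) = -2110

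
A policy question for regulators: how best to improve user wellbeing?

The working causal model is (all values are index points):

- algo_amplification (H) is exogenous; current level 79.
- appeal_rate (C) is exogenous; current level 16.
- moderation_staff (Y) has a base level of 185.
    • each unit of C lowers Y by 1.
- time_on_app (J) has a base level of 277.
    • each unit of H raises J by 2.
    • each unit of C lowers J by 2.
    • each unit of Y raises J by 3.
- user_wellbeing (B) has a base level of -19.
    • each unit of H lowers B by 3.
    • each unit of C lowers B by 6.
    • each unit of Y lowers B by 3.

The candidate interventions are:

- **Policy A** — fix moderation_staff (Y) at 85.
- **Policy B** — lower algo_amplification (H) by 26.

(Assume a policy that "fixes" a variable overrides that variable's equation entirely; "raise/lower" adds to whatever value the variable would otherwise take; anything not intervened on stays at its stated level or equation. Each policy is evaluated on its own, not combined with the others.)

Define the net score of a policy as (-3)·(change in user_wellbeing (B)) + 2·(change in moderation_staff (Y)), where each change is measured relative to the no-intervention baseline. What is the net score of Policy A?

Baseline:
  H = 79
  C = 16
  Y = 185 − 16 = 169
  B = -19 − 3·79 − 6·16 − 3·169 = -859
Policy A (Y := 85):
  H = 79
  C = 16
  Y = 85
  B = -19 − 3·79 − 6·16 − 3·85 = -607
ΔB = -607 − (-859) = 252; ΔY = 85 − 169 = -84
Score = (-3)·252 + 2·(-84) = -924

-924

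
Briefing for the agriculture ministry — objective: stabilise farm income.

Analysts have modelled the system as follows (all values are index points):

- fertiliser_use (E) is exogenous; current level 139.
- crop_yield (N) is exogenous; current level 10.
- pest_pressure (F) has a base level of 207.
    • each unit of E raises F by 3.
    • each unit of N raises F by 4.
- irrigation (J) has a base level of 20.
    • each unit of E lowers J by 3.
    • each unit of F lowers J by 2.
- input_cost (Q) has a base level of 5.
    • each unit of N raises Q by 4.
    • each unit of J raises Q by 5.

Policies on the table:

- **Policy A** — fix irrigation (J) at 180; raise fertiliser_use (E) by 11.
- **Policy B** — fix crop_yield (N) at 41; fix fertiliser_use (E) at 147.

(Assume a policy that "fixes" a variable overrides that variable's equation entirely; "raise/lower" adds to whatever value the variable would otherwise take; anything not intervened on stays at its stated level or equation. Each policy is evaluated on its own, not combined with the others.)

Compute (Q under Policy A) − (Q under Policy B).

11001

Policy A (J := 180, E + 11):
  E = 139 + 11 = 150
  N = 10
  F = 207 + 3·150 + 4·10 = 697
  J = 180
  Q = 5 + 4·10 + 5·180 = 945
Policy B (N := 41, E := 147):
  E = 147
  N = 41
  F = 207 + 3·147 + 4·41 = 812
  J = 20 − 3·147 − 2·812 = -2045
  Q = 5 + 4·41 + 5·(-2045) = -10056
Q: 945 − (-10056) = 11001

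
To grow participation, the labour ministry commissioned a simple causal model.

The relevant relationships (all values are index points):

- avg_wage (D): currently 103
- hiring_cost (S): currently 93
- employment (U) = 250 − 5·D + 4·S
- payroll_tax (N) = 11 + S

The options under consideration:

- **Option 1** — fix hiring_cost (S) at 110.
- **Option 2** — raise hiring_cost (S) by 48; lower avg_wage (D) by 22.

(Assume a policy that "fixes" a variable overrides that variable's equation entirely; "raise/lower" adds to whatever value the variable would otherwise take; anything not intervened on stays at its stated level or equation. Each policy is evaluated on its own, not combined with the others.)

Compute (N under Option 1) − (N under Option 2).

Option 1 (S := 110):
  S = 110
  N = 11 + 110 = 121
Option 2 (S + 48, D − 22):
  S = 93 + 48 = 141
  N = 11 + 141 = 152
N: 121 − 152 = -31

-31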